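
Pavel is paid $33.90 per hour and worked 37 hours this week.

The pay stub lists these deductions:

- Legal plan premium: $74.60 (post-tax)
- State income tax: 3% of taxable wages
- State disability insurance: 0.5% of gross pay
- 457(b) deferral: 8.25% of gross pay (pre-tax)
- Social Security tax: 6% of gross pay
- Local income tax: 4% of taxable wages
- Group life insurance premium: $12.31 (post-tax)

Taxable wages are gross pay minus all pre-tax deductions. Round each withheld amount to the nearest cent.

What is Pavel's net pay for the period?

$901.83

Gross pay: 37 × $33.90 = $1254.30
457(b) deferral: $1254.30 × 0.0825 = $103.48
Taxable wages = $1254.30 − $103.48 = $1150.82
Local income tax: $1150.82 × 0.04 = $46.03
State income tax: $1150.82 × 0.03 = $34.52
State disability insurance: $1254.30 × 0.005 = $6.27
Social Security tax: $1254.30 × 0.06 = $75.26
Group life insurance premium: $12.31
Legal plan premium: $74.60
Total deductions = $103.48 + $46.03 + $34.52 + $6.27 + $75.26 + $12.31 + $74.60 = $352.47
Net pay = $1254.30 − $352.47 = $901.83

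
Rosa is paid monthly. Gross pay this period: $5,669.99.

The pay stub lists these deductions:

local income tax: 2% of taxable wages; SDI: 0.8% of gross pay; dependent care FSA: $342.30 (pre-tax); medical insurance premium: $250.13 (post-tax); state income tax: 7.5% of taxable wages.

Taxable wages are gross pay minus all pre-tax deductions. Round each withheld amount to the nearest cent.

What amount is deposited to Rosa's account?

$4,526.07

Dependent care FSA: $342.30
Taxable wages = $5,669.99 − $342.30 = $5,327.69
Local income tax: $5,327.69 × 0.02 = $106.55
State income tax: $5,327.69 × 0.075 = $399.58
SDI: $5,669.99 × 0.008 = $45.36
Medical insurance premium: $250.13
Total deductions = $342.30 + $106.55 + $399.58 + $45.36 + $250.13 = $1,143.92
Net pay = $5,669.99 − $1,143.92 = $4,526.07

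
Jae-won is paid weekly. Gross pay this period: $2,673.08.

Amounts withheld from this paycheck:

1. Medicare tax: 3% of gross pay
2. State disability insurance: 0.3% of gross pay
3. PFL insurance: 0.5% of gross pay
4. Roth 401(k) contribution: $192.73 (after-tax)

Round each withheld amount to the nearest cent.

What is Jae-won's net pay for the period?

Medicare tax: $2,673.08 × 0.03 = $80.19
PFL insurance: $2,673.08 × 0.005 = $13.37
State disability insurance: $2,673.08 × 0.003 = $8.02
Roth 401(k) contribution: $192.73
Total deductions = $80.19 + $13.37 + $8.02 + $192.73 = $294.31
Net pay = $2,673.08 − $294.31 = $2,378.77

$2,378.77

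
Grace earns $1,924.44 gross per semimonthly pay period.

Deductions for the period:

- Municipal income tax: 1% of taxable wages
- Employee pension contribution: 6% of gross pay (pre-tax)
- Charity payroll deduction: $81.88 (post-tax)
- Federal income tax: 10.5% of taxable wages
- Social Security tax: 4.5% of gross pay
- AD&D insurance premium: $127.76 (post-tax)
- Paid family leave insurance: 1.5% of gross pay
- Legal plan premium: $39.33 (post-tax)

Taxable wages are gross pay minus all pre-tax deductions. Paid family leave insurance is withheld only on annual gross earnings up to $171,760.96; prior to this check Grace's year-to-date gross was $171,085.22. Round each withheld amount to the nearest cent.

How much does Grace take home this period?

Employee pension contribution: $1,924.44 × 0.06 = $115.47
Taxable wages = $1,924.44 − $115.47 = $1,808.97
Municipal income tax: $1,808.97 × 0.01 = $18.09
Federal income tax: $1,808.97 × 0.105 = $189.94
Social Security tax: $1,924.44 × 0.045 = $86.60
Paid family leave insurance: only $171,760.96 − $171,085.22 = $675.74 of this check is subject → $675.74 × 0.015 = $10.14
Charity payroll deduction: $81.88
Legal plan premium: $39.33
AD&D insurance premium: $127.76
Total deductions = $115.47 + $18.09 + $189.94 + $86.60 + $10.14 + $81.88 + $39.33 + $127.76 = $669.21
Net pay = $1,924.44 − $669.21 = $1,255.23

$1,255.23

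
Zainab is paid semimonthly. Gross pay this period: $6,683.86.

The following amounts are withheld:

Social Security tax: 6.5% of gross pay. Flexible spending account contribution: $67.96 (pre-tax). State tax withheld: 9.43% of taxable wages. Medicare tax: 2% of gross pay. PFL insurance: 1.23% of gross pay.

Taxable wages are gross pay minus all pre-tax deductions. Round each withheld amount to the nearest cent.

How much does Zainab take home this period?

$5,341.68

Flexible spending account contribution: $67.96
Taxable wages = $6,683.86 − $67.96 = $6,615.90
State tax withheld: $6,615.90 × 0.0943 = $623.88
Social Security tax: $6,683.86 × 0.065 = $434.45
Medicare tax: $6,683.86 × 0.02 = $133.68
PFL insurance: $6,683.86 × 0.0123 = $82.21
Total deductions = $67.96 + $623.88 + $434.45 + $133.68 + $82.21 = $1,342.18
Net pay = $6,683.86 − $1,342.18 = $5,341.68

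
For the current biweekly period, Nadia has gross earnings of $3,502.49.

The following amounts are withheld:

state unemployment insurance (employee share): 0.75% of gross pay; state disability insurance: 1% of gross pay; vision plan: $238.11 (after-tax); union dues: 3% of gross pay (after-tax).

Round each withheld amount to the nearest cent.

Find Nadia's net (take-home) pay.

$3,098.02

State unemployment insurance (employee share): $3,502.49 × 0.0075 = $26.27
State disability insurance: $3,502.49 × 0.01 = $35.02
Vision plan: $238.11
Union dues: $3,502.49 × 0.03 = $105.07
Total deductions = $26.27 + $35.02 + $238.11 + $105.07 = $404.47
Net pay = $3,502.49 − $404.47 = $3,098.02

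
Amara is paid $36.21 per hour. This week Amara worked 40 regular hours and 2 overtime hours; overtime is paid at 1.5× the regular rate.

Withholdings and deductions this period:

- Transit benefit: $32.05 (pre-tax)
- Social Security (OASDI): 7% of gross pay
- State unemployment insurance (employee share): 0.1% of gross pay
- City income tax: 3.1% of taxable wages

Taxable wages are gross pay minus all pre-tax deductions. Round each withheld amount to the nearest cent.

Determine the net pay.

$1,367.16

Regular pay: 40 × $36.21 = $1,448.40
Overtime pay: 2 × $36.21 × 1.5 = $108.63
Gross pay = $1,448.40 + $108.63 = $1,557.03
Transit benefit: $32.05
Taxable wages = $1,557.03 − $32.05 = $1,524.98
City income tax: $1,524.98 × 0.031 = $47.27
Social Security (OASDI): $1,557.03 × 0.07 = $108.99
State unemployment insurance (employee share): $1,557.03 × 0.001 = $1.56
Total deductions = $32.05 + $47.27 + $108.99 + $1.56 = $189.87
Net pay = $1,557.03 − $189.87 = $1,367.16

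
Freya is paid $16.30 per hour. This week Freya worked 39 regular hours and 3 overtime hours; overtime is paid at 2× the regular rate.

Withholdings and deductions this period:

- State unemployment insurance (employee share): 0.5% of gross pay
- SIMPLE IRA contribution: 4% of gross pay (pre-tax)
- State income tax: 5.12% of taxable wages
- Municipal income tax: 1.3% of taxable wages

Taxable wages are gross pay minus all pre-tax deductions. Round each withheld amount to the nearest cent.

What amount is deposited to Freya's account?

$655.29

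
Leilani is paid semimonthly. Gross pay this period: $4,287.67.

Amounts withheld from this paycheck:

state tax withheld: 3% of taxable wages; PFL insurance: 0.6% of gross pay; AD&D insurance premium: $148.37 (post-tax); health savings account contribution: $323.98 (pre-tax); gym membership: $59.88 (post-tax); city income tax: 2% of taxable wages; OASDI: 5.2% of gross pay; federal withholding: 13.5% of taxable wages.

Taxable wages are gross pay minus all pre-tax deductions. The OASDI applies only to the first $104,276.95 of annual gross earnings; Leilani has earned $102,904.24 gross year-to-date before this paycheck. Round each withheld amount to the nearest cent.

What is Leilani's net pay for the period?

$2,925.05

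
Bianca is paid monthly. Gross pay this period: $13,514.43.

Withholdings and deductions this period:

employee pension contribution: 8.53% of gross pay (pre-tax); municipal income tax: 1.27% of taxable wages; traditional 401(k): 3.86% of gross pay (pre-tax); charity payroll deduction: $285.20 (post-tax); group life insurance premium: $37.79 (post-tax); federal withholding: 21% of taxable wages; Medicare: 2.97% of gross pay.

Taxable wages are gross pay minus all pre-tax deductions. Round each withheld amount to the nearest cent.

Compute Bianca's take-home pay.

Employee pension contribution: $13,514.43 × 0.0853 = $1,152.78
Traditional 401(k): $13,514.43 × 0.0386 = $521.66
Pre-tax total = $1,152.78 + $521.66 = $1,674.44
Taxable wages = $13,514.43 − $1,674.44 = $11,839.99
Municipal income tax: $11,839.99 × 0.0127 = $150.37
Federal withholding: $11,839.99 × 0.21 = $2,486.40
Medicare: $13,514.43 × 0.0297 = $401.38
Group life insurance premium: $37.79
Charity payroll deduction: $285.20
Total deductions = $1,152.78 + $521.66 + $150.37 + $2,486.40 + $401.38 + $37.79 + $285.20 = $5,035.58
Net pay = $13,514.43 − $5,035.58 = $8,478.85

$8,478.85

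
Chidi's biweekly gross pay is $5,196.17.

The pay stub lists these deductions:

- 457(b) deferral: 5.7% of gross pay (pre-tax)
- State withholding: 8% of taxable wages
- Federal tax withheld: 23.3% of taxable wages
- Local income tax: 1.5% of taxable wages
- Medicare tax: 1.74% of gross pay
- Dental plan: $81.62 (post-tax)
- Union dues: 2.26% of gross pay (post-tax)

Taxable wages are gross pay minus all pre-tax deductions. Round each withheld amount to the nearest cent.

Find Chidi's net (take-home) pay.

457(b) deferral: $5,196.17 × 0.057 = $296.18
Taxable wages = $5,196.17 − $296.18 = $4,899.99
Federal tax withheld: $4,899.99 × 0.233 = $1,141.70
Local income tax: $4,899.99 × 0.015 = $73.50
State withholding: $4,899.99 × 0.08 = $392.00
Medicare tax: $5,196.17 × 0.0174 = $90.41
Dental plan: $81.62
Union dues: $5,196.17 × 0.0226 = $117.43
Total deductions = $296.18 + $1,141.70 + $73.50 + $392.00 + $90.41 + $81.62 + $117.43 = $2,192.84
Net pay = $5,196.17 − $2,192.84 = $3,003.33

$3,003.33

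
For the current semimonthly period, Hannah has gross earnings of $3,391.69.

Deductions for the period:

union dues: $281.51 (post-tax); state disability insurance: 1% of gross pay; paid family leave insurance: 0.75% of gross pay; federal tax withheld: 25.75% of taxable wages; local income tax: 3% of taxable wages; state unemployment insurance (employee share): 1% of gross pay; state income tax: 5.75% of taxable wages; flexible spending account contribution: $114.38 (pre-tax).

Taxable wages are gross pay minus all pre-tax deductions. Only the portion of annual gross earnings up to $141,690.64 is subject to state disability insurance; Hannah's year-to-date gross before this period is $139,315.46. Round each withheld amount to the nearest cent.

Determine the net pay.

$1,782.01

Flexible spending account contribution: $114.38
Taxable wages = $3,391.69 − $114.38 = $3,277.31
State income tax: $3,277.31 × 0.0575 = $188.45
Local income tax: $3,277.31 × 0.03 = $98.32
Federal tax withheld: $3,277.31 × 0.2575 = $843.91
State unemployment insurance (employee share): $3,391.69 × 0.01 = $33.92
State disability insurance: only $141,690.64 − $139,315.46 = $2,375.18 of this check is subject → $2,375.18 × 0.01 = $23.75
Paid family leave insurance: $3,391.69 × 0.0075 = $25.44
Union dues: $281.51
Total deductions = $114.38 + $188.45 + $98.32 + $843.91 + $33.92 + $23.75 + $25.44 + $281.51 = $1,609.68
Net pay = $3,391.69 − $1,609.68 = $1,782.01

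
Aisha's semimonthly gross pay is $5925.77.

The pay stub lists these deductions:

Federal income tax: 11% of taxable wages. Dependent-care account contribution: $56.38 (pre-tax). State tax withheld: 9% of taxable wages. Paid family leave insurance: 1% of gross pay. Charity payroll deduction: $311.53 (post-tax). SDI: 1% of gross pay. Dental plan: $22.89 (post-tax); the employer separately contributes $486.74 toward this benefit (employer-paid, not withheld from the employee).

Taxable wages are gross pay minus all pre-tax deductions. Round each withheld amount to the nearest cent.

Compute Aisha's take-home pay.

$4242.57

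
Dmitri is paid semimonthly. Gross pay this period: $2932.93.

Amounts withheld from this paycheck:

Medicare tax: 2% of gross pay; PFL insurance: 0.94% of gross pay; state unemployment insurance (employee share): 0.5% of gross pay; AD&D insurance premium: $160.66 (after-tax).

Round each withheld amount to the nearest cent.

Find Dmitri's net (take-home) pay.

Medicare tax: $2932.93 × 0.02 = $58.66
State unemployment insurance (employee share): $2932.93 × 0.005 = $14.66
PFL insurance: $2932.93 × 0.0094 = $27.57
AD&D insurance premium: $160.66
Total deductions = $58.66 + $14.66 + $27.57 + $160.66 = $261.55
Net pay = $2932.93 − $261.55 = $2671.38

$2671.38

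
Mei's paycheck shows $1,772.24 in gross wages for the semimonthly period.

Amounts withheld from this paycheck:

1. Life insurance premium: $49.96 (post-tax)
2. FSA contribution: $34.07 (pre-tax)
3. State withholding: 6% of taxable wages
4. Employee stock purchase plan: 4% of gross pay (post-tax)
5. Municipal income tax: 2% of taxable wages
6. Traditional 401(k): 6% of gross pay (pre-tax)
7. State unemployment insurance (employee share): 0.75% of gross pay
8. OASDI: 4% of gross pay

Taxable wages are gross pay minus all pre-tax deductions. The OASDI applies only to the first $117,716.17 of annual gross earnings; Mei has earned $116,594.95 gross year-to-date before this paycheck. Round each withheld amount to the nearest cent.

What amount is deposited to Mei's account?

FSA contribution: $34.07
Traditional 401(k): $1,772.24 × 0.06 = $106.33
Pre-tax total = $34.07 + $106.33 = $140.40
Taxable wages = $1,772.24 − $140.40 = $1,631.84
State withholding: $1,631.84 × 0.06 = $97.91
Municipal income tax: $1,631.84 × 0.02 = $32.64
OASDI: only $117,716.17 − $116,594.95 = $1,121.22 of this check is subject → $1,121.22 × 0.04 = $44.85
State unemployment insurance (employee share): $1,772.24 × 0.0075 = $13.29
Life insurance premium: $49.96
Employee stock purchase plan: $1,772.24 × 0.04 = $70.89
Total deductions = $34.07 + $106.33 + $97.91 + $32.64 + $44.85 + $13.29 + $49.96 + $70.89 = $449.94
Net pay = $1,772.24 − $449.94 = $1,322.30

$1,322.30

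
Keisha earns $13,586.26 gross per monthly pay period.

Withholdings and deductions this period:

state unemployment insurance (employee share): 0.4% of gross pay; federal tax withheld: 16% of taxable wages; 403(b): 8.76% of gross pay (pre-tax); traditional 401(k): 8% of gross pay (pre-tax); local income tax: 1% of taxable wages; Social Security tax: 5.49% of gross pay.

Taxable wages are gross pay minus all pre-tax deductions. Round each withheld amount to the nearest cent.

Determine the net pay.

$8,586.40

403(b): $13,586.26 × 0.0876 = $1,190.16
Traditional 401(k): $13,586.26 × 0.08 = $1,086.90
Pre-tax total = $1,190.16 + $1,086.90 = $2,277.06
Taxable wages = $13,586.26 − $2,277.06 = $11,309.20
Local income tax: $11,309.20 × 0.01 = $113.09
Federal tax withheld: $11,309.20 × 0.16 = $1,809.47
State unemployment insurance (employee share): $13,586.26 × 0.004 = $54.35
Social Security tax: $13,586.26 × 0.0549 = $745.89
Total deductions = $1,190.16 + $1,086.90 + $113.09 + $1,809.47 + $54.35 + $745.89 = $4,999.86
Net pay = $13,586.26 − $4,999.86 = $8,586.40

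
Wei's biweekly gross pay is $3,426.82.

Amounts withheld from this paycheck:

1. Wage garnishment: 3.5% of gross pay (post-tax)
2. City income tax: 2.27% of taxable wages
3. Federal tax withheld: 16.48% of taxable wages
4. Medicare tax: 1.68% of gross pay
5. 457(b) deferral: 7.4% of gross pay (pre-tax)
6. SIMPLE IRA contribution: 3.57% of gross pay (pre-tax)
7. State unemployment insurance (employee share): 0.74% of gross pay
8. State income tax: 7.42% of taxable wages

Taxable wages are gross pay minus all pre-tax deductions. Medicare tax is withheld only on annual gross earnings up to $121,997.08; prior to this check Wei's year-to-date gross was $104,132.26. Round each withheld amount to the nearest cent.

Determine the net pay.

457(b) deferral: $3,426.82 × 0.074 = $253.58
SIMPLE IRA contribution: $3,426.82 × 0.0357 = $122.34
Pre-tax total = $253.58 + $122.34 = $375.92
Taxable wages = $3,426.82 − $375.92 = $3,050.90
State income tax: $3,050.90 × 0.0742 = $226.38
City income tax: $3,050.90 × 0.0227 = $69.26
Federal tax withheld: $3,050.90 × 0.1648 = $502.79
State unemployment insurance (employee share): $3,426.82 × 0.0074 = $25.36
Medicare tax: cap not yet reached, full $3,426.82 is subject → $3,426.82 × 0.0168 = $57.57
Wage garnishment: $3,426.82 × 0.035 = $119.94
Total deductions = $253.58 + $122.34 + $226.38 + $69.26 + $502.79 + $25.36 + $57.57 + $119.94 = $1,377.22
Net pay = $3,426.82 − $1,377.22 = $2,049.60

$2,049.60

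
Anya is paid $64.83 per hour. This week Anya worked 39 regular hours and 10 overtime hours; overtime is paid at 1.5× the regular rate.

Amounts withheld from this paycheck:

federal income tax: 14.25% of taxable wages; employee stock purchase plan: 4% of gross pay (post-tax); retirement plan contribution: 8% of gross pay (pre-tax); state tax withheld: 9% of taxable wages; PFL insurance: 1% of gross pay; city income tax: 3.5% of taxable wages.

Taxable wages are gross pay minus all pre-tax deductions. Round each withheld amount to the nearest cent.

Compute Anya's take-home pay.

$2,184.15

Regular pay: 39 × $64.83 = $2,528.37
Overtime pay: 10 × $64.83 × 1.5 = $972.45
Gross pay = $2,528.37 + $972.45 = $3,500.82
Retirement plan contribution: $3,500.82 × 0.08 = $280.07
Taxable wages = $3,500.82 − $280.07 = $3,220.75
City income tax: $3,220.75 × 0.035 = $112.73
Federal income tax: $3,220.75 × 0.1425 = $458.96
State tax withheld: $3,220.75 × 0.09 = $289.87
PFL insurance: $3,500.82 × 0.01 = $35.01
Employee stock purchase plan: $3,500.82 × 0.04 = $140.03
Total deductions = $280.07 + $112.73 + $458.96 + $289.87 + $35.01 + $140.03 = $1,316.67
Net pay = $3,500.82 − $1,316.67 = $2,184.15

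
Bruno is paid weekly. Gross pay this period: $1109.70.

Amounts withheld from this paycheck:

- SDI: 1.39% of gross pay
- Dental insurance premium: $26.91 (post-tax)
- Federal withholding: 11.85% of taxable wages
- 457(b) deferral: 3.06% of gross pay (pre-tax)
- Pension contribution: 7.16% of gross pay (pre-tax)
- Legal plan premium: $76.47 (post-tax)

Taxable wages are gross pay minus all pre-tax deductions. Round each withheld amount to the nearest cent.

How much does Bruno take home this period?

Pension contribution: $1109.70 × 0.0716 = $79.45
457(b) deferral: $1109.70 × 0.0306 = $33.96
Pre-tax total = $79.45 + $33.96 = $113.41
Taxable wages = $1109.70 − $113.41 = $996.29
Federal withholding: $996.29 × 0.1185 = $118.06
SDI: $1109.70 × 0.0139 = $15.42
Dental insurance premium: $26.91
Legal plan premium: $76.47
Total deductions = $79.45 + $33.96 + $118.06 + $15.42 + $26.91 + $76.47 = $350.27
Net pay = $1109.70 − $350.27 = $759.43

$759.43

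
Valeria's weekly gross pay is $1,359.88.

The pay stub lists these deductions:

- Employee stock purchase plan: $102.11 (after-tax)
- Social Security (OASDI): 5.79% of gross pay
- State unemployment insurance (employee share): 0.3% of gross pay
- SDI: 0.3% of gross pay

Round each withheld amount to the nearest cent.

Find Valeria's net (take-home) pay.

$1,170.87

SDI: $1,359.88 × 0.003 = $4.08
Social Security (OASDI): $1,359.88 × 0.0579 = $78.74
State unemployment insurance (employee share): $1,359.88 × 0.003 = $4.08
Employee stock purchase plan: $102.11
Total deductions = $4.08 + $78.74 + $4.08 + $102.11 = $189.01
Net pay = $1,359.88 − $189.01 = $1,170.87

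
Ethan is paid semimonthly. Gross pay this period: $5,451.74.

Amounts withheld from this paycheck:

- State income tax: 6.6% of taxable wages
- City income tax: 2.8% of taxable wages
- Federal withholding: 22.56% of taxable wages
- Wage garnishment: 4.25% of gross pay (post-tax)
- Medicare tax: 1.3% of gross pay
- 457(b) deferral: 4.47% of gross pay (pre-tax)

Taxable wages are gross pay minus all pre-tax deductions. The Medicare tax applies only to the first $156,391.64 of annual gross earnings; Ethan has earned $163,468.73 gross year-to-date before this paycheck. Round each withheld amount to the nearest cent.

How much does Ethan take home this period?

$3,311.85

457(b) deferral: $5,451.74 × 0.0447 = $243.69
Taxable wages = $5,451.74 − $243.69 = $5,208.05
Federal withholding: $5,208.05 × 0.2256 = $1,174.94
State income tax: $5,208.05 × 0.066 = $343.73
City income tax: $5,208.05 × 0.028 = $145.83
Medicare tax: annual cap $156,391.64 already reached (YTD $163,468.73), so $0.00
Wage garnishment: $5,451.74 × 0.0425 = $231.70
Total deductions = $243.69 + $1,174.94 + $343.73 + $145.83 + $0.00 + $231.70 = $2,139.89
Net pay = $5,451.74 − $2,139.89 = $3,311.85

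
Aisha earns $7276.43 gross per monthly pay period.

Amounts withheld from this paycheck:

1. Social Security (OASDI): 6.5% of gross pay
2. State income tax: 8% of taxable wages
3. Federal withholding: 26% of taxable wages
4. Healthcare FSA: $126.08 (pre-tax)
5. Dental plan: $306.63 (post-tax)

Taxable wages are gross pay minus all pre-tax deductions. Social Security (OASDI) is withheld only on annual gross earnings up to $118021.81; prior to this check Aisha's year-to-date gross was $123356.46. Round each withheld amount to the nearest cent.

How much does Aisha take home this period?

Healthcare FSA: $126.08
Taxable wages = $7276.43 − $126.08 = $7150.35
State income tax: $7150.35 × 0.08 = $572.03
Federal withholding: $7150.35 × 0.26 = $1859.09
Social Security (OASDI): annual cap $118021.81 already reached (YTD $123356.46), so $0.00
Dental plan: $306.63
Total deductions = $126.08 + $572.03 + $1859.09 + $0.00 + $306.63 = $2863.83
Net pay = $7276.43 − $2863.83 = $4412.60

$4412.60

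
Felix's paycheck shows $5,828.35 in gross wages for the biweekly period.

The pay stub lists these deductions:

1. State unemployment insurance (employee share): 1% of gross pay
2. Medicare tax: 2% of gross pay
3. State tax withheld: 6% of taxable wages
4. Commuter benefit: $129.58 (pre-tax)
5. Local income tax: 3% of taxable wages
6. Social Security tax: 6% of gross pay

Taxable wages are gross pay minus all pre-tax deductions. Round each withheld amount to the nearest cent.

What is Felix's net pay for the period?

$4,661.33

Commuter benefit: $129.58
Taxable wages = $5,828.35 − $129.58 = $5,698.77
State tax withheld: $5,698.77 × 0.06 = $341.93
Local income tax: $5,698.77 × 0.03 = $170.96
State unemployment insurance (employee share): $5,828.35 × 0.01 = $58.28
Social Security tax: $5,828.35 × 0.06 = $349.70
Medicare tax: $5,828.35 × 0.02 = $116.57
Total deductions = $129.58 + $341.93 + $170.96 + $58.28 + $349.70 + $116.57 = $1,167.02
Net pay = $5,828.35 − $1,167.02 = $4,661.33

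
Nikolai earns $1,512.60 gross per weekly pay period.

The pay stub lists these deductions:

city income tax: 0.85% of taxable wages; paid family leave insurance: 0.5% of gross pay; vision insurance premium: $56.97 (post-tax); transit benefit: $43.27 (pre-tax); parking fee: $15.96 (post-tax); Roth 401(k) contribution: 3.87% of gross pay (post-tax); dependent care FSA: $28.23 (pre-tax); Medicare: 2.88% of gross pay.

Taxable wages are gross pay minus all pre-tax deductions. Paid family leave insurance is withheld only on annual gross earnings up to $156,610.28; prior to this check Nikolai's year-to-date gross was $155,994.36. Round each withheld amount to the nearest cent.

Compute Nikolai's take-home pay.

$1,250.74

Dependent care FSA: $28.23
Transit benefit: $43.27
Pre-tax total = $28.23 + $43.27 = $71.50
Taxable wages = $1,512.60 − $71.50 = $1,441.10
City income tax: $1,441.10 × 0.0085 = $12.25
Paid family leave insurance: only $156,610.28 − $155,994.36 = $615.92 of this check is subject → $615.92 × 0.005 = $3.08
Medicare: $1,512.60 × 0.0288 = $43.56
Vision insurance premium: $56.97
Roth 401(k) contribution: $1,512.60 × 0.0387 = $58.54
Parking fee: $15.96
Total deductions = $28.23 + $43.27 + $12.25 + $3.08 + $43.56 + $56.97 + $58.54 + $15.96 = $261.86
Net pay = $1,512.60 − $261.86 = $1,250.74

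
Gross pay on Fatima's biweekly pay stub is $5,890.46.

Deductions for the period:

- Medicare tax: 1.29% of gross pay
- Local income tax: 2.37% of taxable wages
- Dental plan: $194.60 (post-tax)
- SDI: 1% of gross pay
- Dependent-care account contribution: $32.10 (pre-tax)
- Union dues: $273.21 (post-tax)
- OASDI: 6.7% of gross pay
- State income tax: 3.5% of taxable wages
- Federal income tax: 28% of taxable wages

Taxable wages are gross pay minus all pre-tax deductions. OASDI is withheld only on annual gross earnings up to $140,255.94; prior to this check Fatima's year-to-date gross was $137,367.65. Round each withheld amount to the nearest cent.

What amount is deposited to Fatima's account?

$3,077.92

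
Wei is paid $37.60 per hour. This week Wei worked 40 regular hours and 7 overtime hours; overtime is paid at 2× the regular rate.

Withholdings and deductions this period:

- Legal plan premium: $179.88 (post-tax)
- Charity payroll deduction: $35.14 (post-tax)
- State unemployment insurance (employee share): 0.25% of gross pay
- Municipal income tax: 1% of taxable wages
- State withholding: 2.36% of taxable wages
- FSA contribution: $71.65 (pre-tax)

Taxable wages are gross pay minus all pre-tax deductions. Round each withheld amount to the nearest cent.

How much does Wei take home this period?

$1,672.83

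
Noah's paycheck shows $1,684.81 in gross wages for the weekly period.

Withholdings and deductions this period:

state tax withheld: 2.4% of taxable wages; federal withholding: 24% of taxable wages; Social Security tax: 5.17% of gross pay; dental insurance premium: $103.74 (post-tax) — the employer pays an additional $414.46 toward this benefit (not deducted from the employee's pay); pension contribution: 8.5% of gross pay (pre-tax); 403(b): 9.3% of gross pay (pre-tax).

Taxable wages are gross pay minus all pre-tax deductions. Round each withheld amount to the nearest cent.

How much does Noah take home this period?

$828.45

403(b): $1,684.81 × 0.093 = $156.69
Pension contribution: $1,684.81 × 0.085 = $143.21
Pre-tax total = $156.69 + $143.21 = $299.90
Taxable wages = $1,684.81 − $299.90 = $1,384.91
Federal withholding: $1,384.91 × 0.24 = $332.38
State tax withheld: $1,384.91 × 0.024 = $33.24
Social Security tax: $1,684.81 × 0.0517 = $87.10
Dental insurance premium: $103.74
(Employer's $414.46 toward dental insurance premium is not withheld from the employee.)
Total deductions = $156.69 + $143.21 + $332.38 + $33.24 + $87.10 + $103.74 = $856.36
Net pay = $1,684.81 − $856.36 = $828.45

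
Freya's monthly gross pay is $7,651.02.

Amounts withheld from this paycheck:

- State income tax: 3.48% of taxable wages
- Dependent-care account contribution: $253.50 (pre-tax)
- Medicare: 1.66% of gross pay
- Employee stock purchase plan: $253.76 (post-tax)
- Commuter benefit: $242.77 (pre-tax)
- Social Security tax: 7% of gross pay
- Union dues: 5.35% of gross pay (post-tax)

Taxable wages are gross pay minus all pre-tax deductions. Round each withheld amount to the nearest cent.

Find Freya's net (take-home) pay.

Commuter benefit: $242.77
Dependent-care account contribution: $253.50
Pre-tax total = $242.77 + $253.50 = $496.27
Taxable wages = $7,651.02 − $496.27 = $7,154.75
State income tax: $7,154.75 × 0.0348 = $248.99
Social Security tax: $7,651.02 × 0.07 = $535.57
Medicare: $7,651.02 × 0.0166 = $127.01
Union dues: $7,651.02 × 0.0535 = $409.33
Employee stock purchase plan: $253.76
Total deductions = $242.77 + $253.50 + $248.99 + $535.57 + $127.01 + $409.33 + $253.76 = $2,070.93
Net pay = $7,651.02 − $2,070.93 = $5,580.09

$5,580.09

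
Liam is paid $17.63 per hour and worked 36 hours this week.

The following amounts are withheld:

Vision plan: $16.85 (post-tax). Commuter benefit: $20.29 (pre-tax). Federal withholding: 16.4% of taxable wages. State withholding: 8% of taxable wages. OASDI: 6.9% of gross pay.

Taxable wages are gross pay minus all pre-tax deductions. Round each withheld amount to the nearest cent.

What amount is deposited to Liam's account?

Gross pay: 36 × $17.63 = $634.68
Commuter benefit: $20.29
Taxable wages = $634.68 − $20.29 = $614.39
State withholding: $614.39 × 0.08 = $49.15
Federal withholding: $614.39 × 0.164 = $100.76
OASDI: $634.68 × 0.069 = $43.79
Vision plan: $16.85
Total deductions = $20.29 + $49.15 + $100.76 + $43.79 + $16.85 = $230.84
Net pay = $634.68 − $230.84 = $403.84

$403.84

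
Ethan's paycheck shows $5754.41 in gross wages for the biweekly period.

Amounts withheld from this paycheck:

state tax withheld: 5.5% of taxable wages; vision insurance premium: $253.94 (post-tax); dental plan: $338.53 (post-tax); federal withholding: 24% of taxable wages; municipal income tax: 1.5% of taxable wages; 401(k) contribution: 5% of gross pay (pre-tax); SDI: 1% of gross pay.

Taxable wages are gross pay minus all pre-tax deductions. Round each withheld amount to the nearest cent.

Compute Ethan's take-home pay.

401(k) contribution: $5754.41 × 0.05 = $287.72
Taxable wages = $5754.41 − $287.72 = $5466.69
Federal withholding: $5466.69 × 0.24 = $1312.01
State tax withheld: $5466.69 × 0.055 = $300.67
Municipal income tax: $5466.69 × 0.015 = $82.00
SDI: $5754.41 × 0.01 = $57.54
Vision insurance premium: $253.94
Dental plan: $338.53
Total deductions = $287.72 + $1312.01 + $300.67 + $82.00 + $57.54 + $253.94 + $338.53 = $2632.41
Net pay = $5754.41 − $2632.41 = $3122.00

$3122.00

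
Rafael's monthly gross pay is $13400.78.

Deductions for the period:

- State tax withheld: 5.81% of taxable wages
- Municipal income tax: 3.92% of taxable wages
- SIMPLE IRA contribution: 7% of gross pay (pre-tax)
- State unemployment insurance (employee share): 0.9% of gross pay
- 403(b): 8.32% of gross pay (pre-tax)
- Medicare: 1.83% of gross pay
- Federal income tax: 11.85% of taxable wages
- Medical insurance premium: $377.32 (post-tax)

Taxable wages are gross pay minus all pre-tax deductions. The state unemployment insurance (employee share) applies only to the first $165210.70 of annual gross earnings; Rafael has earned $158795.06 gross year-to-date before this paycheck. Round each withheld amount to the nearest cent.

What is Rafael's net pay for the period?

SIMPLE IRA contribution: $13400.78 × 0.07 = $938.05
403(b): $13400.78 × 0.0832 = $1114.94
Pre-tax total = $938.05 + $1114.94 = $2052.99
Taxable wages = $13400.78 − $2052.99 = $11347.79
State tax withheld: $11347.79 × 0.0581 = $659.31
Municipal income tax: $11347.79 × 0.0392 = $444.83
Federal income tax: $11347.79 × 0.1185 = $1344.71
State unemployment insurance (employee share): only $165210.70 − $158795.06 = $6415.64 of this check is subject → $6415.64 × 0.009 = $57.74
Medicare: $13400.78 × 0.0183 = $245.23
Medical insurance premium: $377.32
Total deductions = $938.05 + $1114.94 + $659.31 + $444.83 + $1344.71 + $57.74 + $245.23 + $377.32 = $5182.13
Net pay = $13400.78 − $5182.13 = $8218.65

$8218.65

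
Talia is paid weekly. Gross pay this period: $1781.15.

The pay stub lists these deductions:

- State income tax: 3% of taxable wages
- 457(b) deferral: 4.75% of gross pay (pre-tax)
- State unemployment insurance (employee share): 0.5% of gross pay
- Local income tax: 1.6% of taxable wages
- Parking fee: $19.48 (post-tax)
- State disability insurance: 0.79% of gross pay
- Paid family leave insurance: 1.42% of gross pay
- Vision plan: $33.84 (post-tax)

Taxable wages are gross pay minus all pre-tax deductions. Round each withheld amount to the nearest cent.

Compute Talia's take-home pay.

$1516.92

457(b) deferral: $1781.15 × 0.0475 = $84.60
Taxable wages = $1781.15 − $84.60 = $1696.55
State income tax: $1696.55 × 0.03 = $50.90
Local income tax: $1696.55 × 0.016 = $27.14
Paid family leave insurance: $1781.15 × 0.0142 = $25.29
State unemployment insurance (employee share): $1781.15 × 0.005 = $8.91
State disability insurance: $1781.15 × 0.0079 = $14.07
Parking fee: $19.48
Vision plan: $33.84
Total deductions = $84.60 + $50.90 + $27.14 + $25.29 + $8.91 + $14.07 + $19.48 + $33.84 = $264.23
Net pay = $1781.15 − $264.23 = $1516.92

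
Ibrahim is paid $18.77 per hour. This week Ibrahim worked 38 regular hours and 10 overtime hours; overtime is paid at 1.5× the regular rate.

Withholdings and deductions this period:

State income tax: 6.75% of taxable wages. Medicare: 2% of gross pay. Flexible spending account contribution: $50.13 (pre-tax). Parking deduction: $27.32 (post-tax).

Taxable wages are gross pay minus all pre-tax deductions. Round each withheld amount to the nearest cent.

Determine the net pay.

$833.69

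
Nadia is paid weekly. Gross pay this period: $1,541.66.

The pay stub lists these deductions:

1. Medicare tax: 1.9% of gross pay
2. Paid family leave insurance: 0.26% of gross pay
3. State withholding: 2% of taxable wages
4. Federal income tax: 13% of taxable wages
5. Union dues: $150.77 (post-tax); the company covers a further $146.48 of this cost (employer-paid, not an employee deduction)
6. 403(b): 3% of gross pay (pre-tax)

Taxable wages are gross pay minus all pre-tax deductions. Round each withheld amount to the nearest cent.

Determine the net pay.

403(b): $1,541.66 × 0.03 = $46.25
Taxable wages = $1,541.66 − $46.25 = $1,495.41
State withholding: $1,495.41 × 0.02 = $29.91
Federal income tax: $1,495.41 × 0.13 = $194.40
Medicare tax: $1,541.66 × 0.019 = $29.29
Paid family leave insurance: $1,541.66 × 0.0026 = $4.01
Union dues: $150.77
(Employer's $146.48 toward union dues is not withheld from the employee.)
Total deductions = $46.25 + $29.91 + $194.40 + $29.29 + $4.01 + $150.77 = $454.63
Net pay = $1,541.66 − $454.63 = $1,087.03

$1,087.03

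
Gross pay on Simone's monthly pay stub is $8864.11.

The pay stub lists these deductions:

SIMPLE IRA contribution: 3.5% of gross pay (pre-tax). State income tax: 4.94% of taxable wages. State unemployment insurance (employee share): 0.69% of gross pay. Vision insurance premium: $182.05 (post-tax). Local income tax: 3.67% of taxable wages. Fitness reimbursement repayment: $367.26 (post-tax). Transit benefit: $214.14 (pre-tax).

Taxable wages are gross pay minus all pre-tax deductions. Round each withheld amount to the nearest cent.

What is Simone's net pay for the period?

$7011.21

Transit benefit: $214.14
SIMPLE IRA contribution: $8864.11 × 0.035 = $310.24
Pre-tax total = $214.14 + $310.24 = $524.38
Taxable wages = $8864.11 − $524.38 = $8339.73
Local income tax: $8339.73 × 0.0367 = $306.07
State income tax: $8339.73 × 0.0494 = $411.98
State unemployment insurance (employee share): $8864.11 × 0.0069 = $61.16
Vision insurance premium: $182.05
Fitness reimbursement repayment: $367.26
Total deductions = $214.14 + $310.24 + $306.07 + $411.98 + $61.16 + $182.05 + $367.26 = $1852.90
Net pay = $8864.11 − $1852.90 = $7011.21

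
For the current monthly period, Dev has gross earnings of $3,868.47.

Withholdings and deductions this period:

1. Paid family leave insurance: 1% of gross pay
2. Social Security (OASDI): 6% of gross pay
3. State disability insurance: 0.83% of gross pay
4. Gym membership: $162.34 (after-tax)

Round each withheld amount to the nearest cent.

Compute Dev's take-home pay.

Social Security (OASDI): $3,868.47 × 0.06 = $232.11
Paid family leave insurance: $3,868.47 × 0.01 = $38.68
State disability insurance: $3,868.47 × 0.0083 = $32.11
Gym membership: $162.34
Total deductions = $232.11 + $38.68 + $32.11 + $162.34 = $465.24
Net pay = $3,868.47 − $465.24 = $3,403.23

$3,403.23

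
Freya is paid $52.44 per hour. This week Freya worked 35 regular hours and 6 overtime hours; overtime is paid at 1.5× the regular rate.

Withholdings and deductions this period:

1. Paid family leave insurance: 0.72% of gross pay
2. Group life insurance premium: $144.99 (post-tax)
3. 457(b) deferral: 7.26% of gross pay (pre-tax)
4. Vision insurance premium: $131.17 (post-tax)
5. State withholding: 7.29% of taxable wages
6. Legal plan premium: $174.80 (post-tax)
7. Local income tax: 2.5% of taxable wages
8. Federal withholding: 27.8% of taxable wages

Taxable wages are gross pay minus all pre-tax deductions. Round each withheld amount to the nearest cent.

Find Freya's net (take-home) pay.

$867.90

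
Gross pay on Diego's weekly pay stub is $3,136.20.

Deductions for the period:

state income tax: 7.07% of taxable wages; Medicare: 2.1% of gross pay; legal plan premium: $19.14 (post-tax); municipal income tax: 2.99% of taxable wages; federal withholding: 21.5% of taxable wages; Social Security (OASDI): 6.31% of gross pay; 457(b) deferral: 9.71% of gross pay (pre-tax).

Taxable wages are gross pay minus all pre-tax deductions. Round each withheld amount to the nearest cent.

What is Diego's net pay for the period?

$1,655.10

457(b) deferral: $3,136.20 × 0.0971 = $304.53
Taxable wages = $3,136.20 − $304.53 = $2,831.67
Municipal income tax: $2,831.67 × 0.0299 = $84.67
Federal withholding: $2,831.67 × 0.215 = $608.81
State income tax: $2,831.67 × 0.0707 = $200.20
Social Security (OASDI): $3,136.20 × 0.0631 = $197.89
Medicare: $3,136.20 × 0.021 = $65.86
Legal plan premium: $19.14
Total deductions = $304.53 + $84.67 + $608.81 + $200.20 + $197.89 + $65.86 + $19.14 = $1,481.10
Net pay = $3,136.20 − $1,481.10 = $1,655.10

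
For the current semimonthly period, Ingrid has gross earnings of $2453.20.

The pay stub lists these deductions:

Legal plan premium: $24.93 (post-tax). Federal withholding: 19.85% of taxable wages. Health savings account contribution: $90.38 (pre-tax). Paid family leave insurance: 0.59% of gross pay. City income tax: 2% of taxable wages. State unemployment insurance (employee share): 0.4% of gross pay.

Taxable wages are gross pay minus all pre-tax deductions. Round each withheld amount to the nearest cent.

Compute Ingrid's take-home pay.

$1797.33

Health savings account contribution: $90.38
Taxable wages = $2453.20 − $90.38 = $2362.82
Federal withholding: $2362.82 × 0.1985 = $469.02
City income tax: $2362.82 × 0.02 = $47.26
Paid family leave insurance: $2453.20 × 0.0059 = $14.47
State unemployment insurance (employee share): $2453.20 × 0.004 = $9.81
Legal plan premium: $24.93
Total deductions = $90.38 + $469.02 + $47.26 + $14.47 + $9.81 + $24.93 = $655.87
Net pay = $2453.20 − $655.87 = $1797.33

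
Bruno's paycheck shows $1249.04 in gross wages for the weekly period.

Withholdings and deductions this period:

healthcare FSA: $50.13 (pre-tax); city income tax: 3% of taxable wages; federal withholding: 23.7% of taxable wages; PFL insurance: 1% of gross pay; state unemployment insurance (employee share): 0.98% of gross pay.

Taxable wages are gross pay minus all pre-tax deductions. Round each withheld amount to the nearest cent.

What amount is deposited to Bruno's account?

Healthcare FSA: $50.13
Taxable wages = $1249.04 − $50.13 = $1198.91
City income tax: $1198.91 × 0.03 = $35.97
Federal withholding: $1198.91 × 0.237 = $284.14
PFL insurance: $1249.04 × 0.01 = $12.49
State unemployment insurance (employee share): $1249.04 × 0.0098 = $12.24
Total deductions = $50.13 + $35.97 + $284.14 + $12.49 + $12.24 = $394.97
Net pay = $1249.04 − $394.97 = $854.07

$854.07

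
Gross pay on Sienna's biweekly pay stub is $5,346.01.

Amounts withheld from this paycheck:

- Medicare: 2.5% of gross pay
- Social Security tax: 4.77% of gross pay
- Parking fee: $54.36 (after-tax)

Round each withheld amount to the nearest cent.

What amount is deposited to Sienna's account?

Social Security tax: $5,346.01 × 0.0477 = $255.00
Medicare: $5,346.01 × 0.025 = $133.65
Parking fee: $54.36
Total deductions = $255.00 + $133.65 + $54.36 = $443.01
Net pay = $5,346.01 − $443.01 = $4,903.00

$4,903.00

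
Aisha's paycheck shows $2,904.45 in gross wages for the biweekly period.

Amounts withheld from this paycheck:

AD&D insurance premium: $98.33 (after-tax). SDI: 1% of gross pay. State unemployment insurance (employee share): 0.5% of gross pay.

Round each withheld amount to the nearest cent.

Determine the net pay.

$2,762.56

SDI: $2,904.45 × 0.01 = $29.04
State unemployment insurance (employee share): $2,904.45 × 0.005 = $14.52
AD&D insurance premium: $98.33
Total deductions = $29.04 + $14.52 + $98.33 = $141.89
Net pay = $2,904.45 − $141.89 = $2,762.56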